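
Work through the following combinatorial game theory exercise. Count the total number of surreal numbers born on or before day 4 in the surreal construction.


Day 0: {|} = 0 is born. Count = 1.
Day n: the number of surreal numbers born by day n is 2^(n+1) - 1.
By day 0: 2^1 - 1 = 1
By day 1: 2^2 - 1 = 3
By day 2: 2^3 - 1 = 7
By day 3: 2^4 - 1 = 15
By day 4: 2^5 - 1 = 31
By day 4: 31 surreal numbers.

31


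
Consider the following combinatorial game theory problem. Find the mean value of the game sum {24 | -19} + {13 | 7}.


G1 = {24 | -19}, G2 = {13 | 7}
Each is a switch {a | b} with numbers a > b; its mean value is (a + b)/2, and mean value is additive over game sums: m(G1 + G2) = m(G1) + m(G2).
Mean of G1 = (24 + (-19))/2 = 5/2 = 5/2
Mean of G2 = (13 + (7))/2 = 20/2 = 10
Mean of G1 + G2 = 5/2 + 10 = 25/2

25/2


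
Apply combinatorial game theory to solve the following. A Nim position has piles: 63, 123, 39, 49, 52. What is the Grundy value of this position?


We need the XOR (exclusive or) of all pile sizes.
After XOR-ing pile 1 (size 63): 0 XOR 63 = 63
After XOR-ing pile 2 (size 123): 63 XOR 123 = 68
After XOR-ing pile 3 (size 39): 68 XOR 39 = 99
After XOR-ing pile 4 (size 49): 99 XOR 49 = 82
After XOR-ing pile 5 (size 52): 82 XOR 52 = 102
The Nim-value of this position is 102.

102


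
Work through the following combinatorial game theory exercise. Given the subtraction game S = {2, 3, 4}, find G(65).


The subtraction set is S = {2, 3, 4}.
G(k) = mex{ G(k - s) : s in S, s <= k }. We compute iteratively: G(0) = 0.
G(1) = mex({}) = 0
G(2) = mex({0}) = 1
G(3) = mex({0}) = 1
G(4) = mex({0, 1}) = 2
G(5) = mex({0, 1}) = 2
G(6) = mex({1, 2}) = 0
G(7) = mex({1, 2}) = 0
G(8) = mex({0, 2}) = 1
G(9) = mex({0, 2}) = 1
Observe that G(6)..G(9) = 0, 0, 1, 1 repeats G(0)..G(3) = 0, 0, 1, 1.
For k >= max(S) = 4, G(k) is determined by the previous 4 values G(k-4)..G(k-1); a window of 4 consecutive values has recurred shifted by 6, so by induction G(k + 6) = G(k) for all k >= 0: the sequence is periodic from the start with period 6.
One period: G(0..5) = 0, 0, 1, 1, 2, 2.
65 mod 6 = 5, so G(65) = G(5) = 2.

2


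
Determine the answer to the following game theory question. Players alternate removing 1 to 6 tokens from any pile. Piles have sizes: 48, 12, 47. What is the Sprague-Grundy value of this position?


Subtraction set: {1, 2, 3, 4, 5, 6}
For this subtraction set, G(n) = n mod 7 (period = max + 1 = 7).
Pile 1 (size 48): G(48) = 48 mod 7 = 6
Pile 2 (size 12): G(12) = 12 mod 7 = 5
Pile 3 (size 47): G(47) = 47 mod 7 = 5
Total Grundy value = XOR of all: 6 XOR 5 XOR 5 = 6

6


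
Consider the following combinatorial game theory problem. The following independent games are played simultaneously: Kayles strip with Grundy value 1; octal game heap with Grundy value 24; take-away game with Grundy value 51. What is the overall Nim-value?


By the Sprague-Grundy theorem, the Grundy value of a sum of games is the XOR of individual Grundy values.
Kayles strip: Grundy value = 1. Running XOR: 0 XOR 1 = 1
octal game heap: Grundy value = 24. Running XOR: 1 XOR 24 = 25
take-away game: Grundy value = 51. Running XOR: 25 XOR 51 = 42
The combined Grundy value is 42.

42


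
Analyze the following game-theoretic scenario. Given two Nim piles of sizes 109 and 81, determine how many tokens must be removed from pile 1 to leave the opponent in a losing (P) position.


Piles: 109 and 81
Current XOR: 109 XOR 81 = 60 (non-zero, so this is an N-position).
To make the XOR zero, we need to find a move that balances the piles.
For pile 1 (size 109): target = 109 XOR 60 = 81
We reduce pile 1 from 109 to 81.
Tokens removed: 109 - 81 = 28
Verification: 81 XOR 81 = 0

28


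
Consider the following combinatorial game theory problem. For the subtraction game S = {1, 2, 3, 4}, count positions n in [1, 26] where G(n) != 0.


Subtraction set S = {1, 2, 3, 4}, so G(n) = n mod 5.
G(n) = 0 when n is a multiple of 5.
Multiples of 5 in [1, 26]: 5
N-positions (nonzero Grundy) = 26 - 5 = 21

21


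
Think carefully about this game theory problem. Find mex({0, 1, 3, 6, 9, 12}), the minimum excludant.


Set = {0, 1, 3, 6, 9, 12}
0 is in the set.
1 is in the set.
2 is NOT in the set. This is the mex.
mex = 2

2


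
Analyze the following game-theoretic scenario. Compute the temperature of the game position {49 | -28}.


The game is {49 | -28}, a switch {a | b} with numbers a > b.
Cooling {a | b} by t gives {a - t | b + t}, which stops being hot when a - t = b + t, i.e. at t = (a - b)/2. So the temperature of a switch is (a - b)/2.
Temperature = (Left option - Right option) / 2
= (49 - (-28)) / 2
= 77 / 2
= 77/2

77/2


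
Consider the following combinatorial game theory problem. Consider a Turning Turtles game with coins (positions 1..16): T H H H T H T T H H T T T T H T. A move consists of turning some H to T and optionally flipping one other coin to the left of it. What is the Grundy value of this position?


Coins: T H H H T H T T H H T T T T H T
Key fact: a single head at position k behaves exactly like a Nim heap of size k (turning it to T and optionally flipping a coin at j < k corresponds to moving the heap from k to j, or to 0), and heads combine as a disjunctive sum (two heads at the same place would cancel, matching j XOR j = 0). So the Nim-value is the XOR of the 1-indexed positions of the heads.
Face-up positions (1-indexed): [2, 3, 4, 6, 9, 10, 15]
XOR 0 with 2: 0 XOR 2 = 2
XOR 2 with 3: 2 XOR 3 = 1
XOR 1 with 4: 1 XOR 4 = 5
XOR 5 with 6: 5 XOR 6 = 3
XOR 3 with 9: 3 XOR 9 = 10
XOR 10 with 10: 10 XOR 10 = 0
XOR 0 with 15: 0 XOR 15 = 15
Nim-value = 15

15


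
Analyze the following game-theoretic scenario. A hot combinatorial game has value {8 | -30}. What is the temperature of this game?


The game is {8 | -30}, a switch {a | b} with numbers a > b.
Cooling {a | b} by t gives {a - t | b + t}, which stops being hot when a - t = b + t, i.e. at t = (a - b)/2. So the temperature of a switch is (a - b)/2.
Temperature = (Left option - Right option) / 2
= (8 - (-30)) / 2
= 38 / 2
= 19

19


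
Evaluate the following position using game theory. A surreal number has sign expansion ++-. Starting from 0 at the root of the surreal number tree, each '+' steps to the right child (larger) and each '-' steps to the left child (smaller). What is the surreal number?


Sign expansion: ++-
Rule: track bounds (lo, hi), initially (-inf, +inf). On '+', the current value becomes lo and we move to the simplest number in (value, hi): value + 1 if hi = +inf, otherwise the midpoint (value + hi)/2. On '-', the current value becomes hi and we move to value - 1 if lo = -inf, otherwise the midpoint (lo + value)/2.
Start at 0.
Step 1: sign = +, move right. Bounds: (0, +inf). Value = 1
Step 2: sign = +, move right. Bounds: (1, +inf). Value = 2
Step 3: sign = -, move left. Bounds: (1, 2). Value = 3/2
The surreal number with sign expansion ++- is 3/2.

3/2


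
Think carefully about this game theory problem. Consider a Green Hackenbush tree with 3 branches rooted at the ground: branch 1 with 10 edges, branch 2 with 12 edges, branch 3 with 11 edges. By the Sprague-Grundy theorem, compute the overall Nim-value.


The tree has 3 branches from the ground vertex.
In Green Hackenbush, the Nim-value of a simple path of length k is k.
Branch 1: length 10, Nim-value = 10
Branch 2: length 12, Nim-value = 12
Branch 3: length 11, Nim-value = 11
Total Nim-value = XOR of all branch values:
0 XOR 10 = 10
10 XOR 12 = 6
6 XOR 11 = 13
Nim-value of the tree = 13

13


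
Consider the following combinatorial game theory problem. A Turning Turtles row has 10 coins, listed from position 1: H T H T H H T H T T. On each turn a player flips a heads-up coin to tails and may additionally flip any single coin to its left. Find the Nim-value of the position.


Coins: H T H T H H T H T T
Key fact: a single head at position k behaves exactly like a Nim heap of size k (turning it to T and optionally flipping a coin at j < k corresponds to moving the heap from k to j, or to 0), and heads combine as a disjunctive sum (two heads at the same place would cancel, matching j XOR j = 0). So the Nim-value is the XOR of the 1-indexed positions of the heads.
Face-up positions (1-indexed): [1, 3, 5, 6, 8]
XOR 0 with 1: 0 XOR 1 = 1
XOR 1 with 3: 1 XOR 3 = 2
XOR 2 with 5: 2 XOR 5 = 7
XOR 7 with 6: 7 XOR 6 = 1
XOR 1 with 8: 1 XOR 8 = 9
Nim-value = 9

9


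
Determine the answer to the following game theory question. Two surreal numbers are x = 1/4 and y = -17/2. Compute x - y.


x = 1/4, y = -17/2
Converting to common denominator: 4
x = 1/4, y = -34/4
x - y = 1/4 - -17/2 = 35/4

35/4


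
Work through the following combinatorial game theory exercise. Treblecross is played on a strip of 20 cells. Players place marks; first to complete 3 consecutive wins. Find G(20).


Treblecross: place X on empty cells; 3-in-a-row wins.
Playing within two cells of an existing X lets the opponent win at once, so sensible play treats the cells i-2..i+2 around each X as dead. The player left with no safe cell loses, so this is a normal-play take-away game on strips of safe cells.
Placing X at cell i (0-indexed) of a strip of k safe cells leaves independent strips of sizes max(0, i-2) and max(0, k-i-3). Hence G(k) = mex{ G(max(0,i-2)) XOR G(max(0,k-i-3)) : 0 <= i < k }, with G(0) = 0.
G(1): splits (0,0):0^0=0 -> mex({0}) = 1
G(2): splits (0,0):0^0=0 -> mex({0}) = 1
G(3): splits (0,0):0^0=0 -> mex({0}) = 1
G(4): splits (0,1):0^1=1 (0,0):0^0=0 -> mex({0, 1}) = 2
G(5): splits (0,2):0^1=1 (0,1):0^1=1 (0,0):0^0=0 -> mex({0, 1}) = 2
G(6) = mex({1}) = 0
G(7) = mex({0, 1, 2}) = 3
G(8) = mex({0, 1, 2}) = 3
G(9) = mex({0, 2}) = 1
G(10) = mex({0, 2, 3}) = 1
G(11) = mex({0, 3}) = 1
G(12) = mex({1, 3}) = 0
G(13) = mex({0, 1, 2, 3}) = 4
G(14) = mex({0, 1, 2}) = 3
G(15) = mex({0, 1, 2}) = 3
G(16) = mex({0, 1, 2, 4}) = 3
G(17) = mex({0, 1, 3, 4}) = 2
G(18) = mex({0, 1, 3, 4}) = 2
G(19) = mex({0, 1, 3, 5}) = 2
G(20) = mex({0, 1, 2, 3, 5}) = 4
Therefore G(20) = 4.

4


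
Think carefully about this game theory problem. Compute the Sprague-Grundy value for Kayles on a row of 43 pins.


Kayles: a move removes 1 or 2 adjacent pins from a contiguous row.
Removing pins from a row of k leaves two independent rows (a, b) with a + b = k - 1 (one pin) or a + b = k - 2 (two pins); an end removal gives a = 0.
By Sprague-Grundy, G(k) = mex{ G(a) XOR G(b) } over all these splits. G(0) = 0.
G(1): splits (0,0):0^0=0 -> mex({0}) = 1
G(2): splits (0,1):0^1=1 (0,0):0^0=0 -> mex({0, 1}) = 2
G(3): splits (0,2):0^2=2 (1,1):1^1=0 (0,1):0^1=1 -> mex({0, 1, 2}) = 3
G(4): splits (0,3):0^3=3 (1,2):1^2=3 (0,2):0^2=2 (1,1):1^1=0 -> mex({0, 2, 3}) = 1
G(5): splits (0,4):0^1=1 (1,3):1^3=2 (2,2):2^2=0 (0,3):0^3=3 (1,2):1^2=3 -> mex({0, 1, 2, 3}) = 4
G(6) = mex({0, 1, 2, 4}) = 3
G(7) = mex({0, 1, 3, 4, 5}) = 2
G(8) = mex({0, 2, 3, 5, 6}) = 1
G(9) = mex({0, 1, 2, 3, 6, 7}) = 4
G(10) = mex({0, 1, 3, 4, 5, 7}) = 2
G(11) = mex({0, 1, 2, 3, 4, 5}) = 6
G(12) = mex({0, 1, 2, 3, 5, 6, 7}) = 4
G(13) = mex({0, 2, 3, 4, 6, 7}) = 1
G(14) = mex({0, 1, 4, 5, 6, 7}) = 2
G(15) = mex({0, 1, 2, 3, 4, 5, 6}) = 7
G(16) = mex({0, 2, 3, 5, 6, 7}) = 1
G(17) = mex({0, 1, 2, 3, 5, 6, 7}) = 4
G(18) = mex({0, 1, 2, 4, 5, 6}) = 3
G(19) = mex({0, 1, 3, 4, 5, 7}) = 2
G(20) = mex({0, 2, 3, 4, 5, 6, 7}) = 1
G(21) = mex({0, 1, 2, 3, 5, 6, 7}) = 4
G(22) = mex({0, 1, 2, 3, 4, 5, 7}) = 6
G(23) = mex({0, 1, 2, 3, 4, 5, 6}) = 7
G(24) = mex({0, 1, 2, 3, 5, 6, 7}) = 4
G(25) = mex({0, 2, 3, 4, 6, 7}) = 1
G(26) = mex({0, 1, 3, 4, 5, 6, 7}) = 2
G(27) = mex({0, 1, 2, 3, 4, 5, 6, 7}) = 8
G(28) = mex({0, 1, 2, 3, 4, 6, 7, 8}) = 5
G(29) = mex({0, 1, 2, 3, 5, 6, 7, 8, 9}) = 4
G(30) = mex({0, 1, 2, 3, 4, 5, 6, 9, 10}) = 7
G(31) = mex({0, 1, 3, 4, 5, 7, 10, 11}) = 2
G(32) = mex({0, 2, 3, 4, 5, 6, 7, 9, 11}) = 1
G(33) = mex({0, 1, 2, 3, 4, 5, 6, 7, 9, 12}) = 8
G(34) = mex({0, 1, 2, 3, 4, 5, 7, 8, 11, 12}) = 6
G(35) = mex({0, 1, 2, 3, 4, 5, 6, 8, 9, 10, 11}) = 7
G(36) = mex({0, 1, 2, 3, 5, 6, 7, 9, 10}) = 4
G(37) = mex({0, 2, 3, 4, 6, 7, 9, 10, 11, 12}) = 1
G(38) = mex({0, 1, 3, 4, 5, 6, 7, 9, 10, 11, 12}) = 2
G(39) = mex({0, 1, 2, 4, 5, 6, 7, 9, 10, 12, 14}) = 3
G(40) = mex({0, 2, 3, 4, 6, 7, 11, 12, 14}) = 1
G(41) = mex({0, 1, 2, 3, 5, 6, 7, 9, 10, 11, 12}) = 4
G(42) = mex({0, 1, 2, 3, 4, 5, 6, 9, 10}) = 7
G(43) = mex({0, 1, 3, 4, 5, 7, 9, 10, 12, 15}) = 2
Therefore G(43) = 2.

2


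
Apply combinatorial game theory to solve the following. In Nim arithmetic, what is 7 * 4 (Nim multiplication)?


Nim multiplication is bilinear over XOR: (u XOR v) * w = (u*w) XOR (v*w).
So we split each operand into its bit components and XOR the pairwise Nim products.
7 = 1 + 2 + 4 (as XOR of powers of 2).
4 = 4 (as XOR of powers of 2).
Using the standard Nim-product table on single bits:
  2*2 = 3,   2*4 = 8,   2*8 = 12,
  4*4 = 6,   4*8 = 11,  8*8 = 13,
and  1*x = x (identity), k*l = l*k (commutative).
Pairwise Nim products:
  1 * 4 = 4
  2 * 4 = 8
  4 * 4 = 6
XOR them: 4 XOR 8 XOR 6 = 10.
Result: 7 * 4 = 10 (in Nim).

10


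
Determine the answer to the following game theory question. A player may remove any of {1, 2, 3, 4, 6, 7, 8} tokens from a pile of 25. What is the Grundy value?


The subtraction set is S = {1, 2, 3, 4, 6, 7, 8}.
G(k) = mex{ G(k - s) : s in S, s <= k }. We compute iteratively: G(0) = 0.
G(1) = mex({0}) = 1
G(2) = mex({0, 1}) = 2
G(3) = mex({0, 1, 2}) = 3
G(4) = mex({0, 1, 2, 3}) = 4
G(5) = mex({1, 2, 3, 4}) = 0
G(6) = mex({0, 2, 3, 4}) = 1
G(7) = mex({0, 1, 3, 4}) = 2
G(8) = mex({0, 1, 2, 4}) = 3
G(9) = mex({0, 1, 2, 3}) = 4
G(10) = mex({1, 2, 3, 4}) = 0
G(11) = mex({0, 2, 3, 4}) = 1
G(12) = mex({0, 1, 3, 4}) = 2
Observe that G(5)..G(12) = 0, 1, 2, 3, 4, 0, 1, 2 repeats G(0)..G(7) = 0, 1, 2, 3, 4, 0, 1, 2.
For k >= max(S) = 8, G(k) is determined by the previous 8 values G(k-8)..G(k-1); a window of 8 consecutive values has recurred shifted by 5, so by induction G(k + 5) = G(k) for all k >= 0: the sequence is periodic from the start with period 5.
One period: G(0..4) = 0, 1, 2, 3, 4.
25 mod 5 = 0, so G(25) = G(0) = 0.

0


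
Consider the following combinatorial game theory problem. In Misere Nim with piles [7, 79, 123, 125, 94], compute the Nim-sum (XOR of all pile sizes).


We need the XOR (exclusive or) of all pile sizes.
After XOR-ing pile 1 (size 7): 0 XOR 7 = 7
After XOR-ing pile 2 (size 79): 7 XOR 79 = 72
After XOR-ing pile 3 (size 123): 72 XOR 123 = 51
After XOR-ing pile 4 (size 125): 51 XOR 125 = 78
After XOR-ing pile 5 (size 94): 78 XOR 94 = 16
The Nim-value of this position is 16.

16


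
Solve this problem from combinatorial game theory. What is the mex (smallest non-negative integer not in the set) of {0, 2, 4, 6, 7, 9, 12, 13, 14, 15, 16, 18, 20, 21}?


Set = {0, 2, 4, 6, 7, 9, 12, 13, 14, 15, 16, 18, 20, 21}
0 is in the set.
1 is NOT in the set. This is the mex.
mex = 1

1


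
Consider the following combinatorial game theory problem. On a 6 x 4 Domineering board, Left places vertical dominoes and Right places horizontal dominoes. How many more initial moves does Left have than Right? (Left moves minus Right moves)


Board is 6 x 4 (rows x cols).
Left (vertical) placements: (rows-1) * cols = 5 * 4 = 20
Right (horizontal) placements: rows * (cols-1) = 6 * 3 = 18
Advantage = Left - Right = 20 - 18 = 2

2


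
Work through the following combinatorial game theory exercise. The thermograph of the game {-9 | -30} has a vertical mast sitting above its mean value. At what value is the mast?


Game = {-9 | -30}, a switch {a | b} with numbers a > b.
Its thermograph has left wall a - t and right wall b + t, which meet at t = (a - b)/2, where both equal (a + b)/2. So the mast (mean value) is at (a + b)/2.
Mean = (-9 + (-30))/2 = -39/2 = -39/2

-39/2


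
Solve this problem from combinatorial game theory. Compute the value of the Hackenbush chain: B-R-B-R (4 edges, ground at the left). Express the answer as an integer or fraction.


Edges (from ground): B-R-B-R
By Berlekamp's sign-expansion rule, a Blue-Red Hackenbush stalk has the value of the surreal number whose sign sequence is the edge sequence with B -> + and R -> -.
Sign sequence: +-+-
Trace the sign expansion in the surreal number tree, starting from 0:
Edge 1: B (sign +) -> bounds (0, +inf), value = 1
Edge 2: R (sign -) -> bounds (0, 1), value = 1/2
Edge 3: B (sign +) -> bounds (1/2, 1), value = 3/4
Edge 4: R (sign -) -> bounds (1/2, 3/4), value = 5/8
Game value = 5/8

5/8


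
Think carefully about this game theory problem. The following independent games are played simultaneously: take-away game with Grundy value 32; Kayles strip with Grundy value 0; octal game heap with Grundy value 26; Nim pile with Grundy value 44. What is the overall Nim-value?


By the Sprague-Grundy theorem, the Grundy value of a sum of games is the XOR of individual Grundy values.
take-away game: Grundy value = 32. Running XOR: 0 XOR 32 = 32
Kayles strip: Grundy value = 0. Running XOR: 32 XOR 0 = 32
octal game heap: Grundy value = 26. Running XOR: 32 XOR 26 = 58
Nim pile: Grundy value = 44. Running XOR: 58 XOR 44 = 22
The combined Grundy value is 22.

22


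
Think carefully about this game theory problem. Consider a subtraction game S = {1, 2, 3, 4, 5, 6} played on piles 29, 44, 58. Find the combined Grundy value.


Subtraction set: {1, 2, 3, 4, 5, 6}
For this subtraction set, G(n) = n mod 7 (period = max + 1 = 7).
Pile 1 (size 29): G(29) = 29 mod 7 = 1
Pile 2 (size 44): G(44) = 44 mod 7 = 2
Pile 3 (size 58): G(58) = 58 mod 7 = 2
Total Grundy value = XOR of all: 1 XOR 2 XOR 2 = 1

1


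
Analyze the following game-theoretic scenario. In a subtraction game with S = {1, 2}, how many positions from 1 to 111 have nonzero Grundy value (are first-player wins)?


Subtraction set S = {1, 2}, so G(n) = n mod 3.
G(n) = 0 when n is a multiple of 3.
Multiples of 3 in [1, 111]: 37
N-positions (nonzero Grundy) = 111 - 37 = 74

74


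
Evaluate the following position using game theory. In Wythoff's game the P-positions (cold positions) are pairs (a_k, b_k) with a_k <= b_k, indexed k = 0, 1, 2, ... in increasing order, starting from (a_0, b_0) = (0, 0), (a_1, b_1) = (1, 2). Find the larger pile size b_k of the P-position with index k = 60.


By Wythoff's theorem, a_k = floor(k * phi) and b_k = floor(k * phi^2) = a_k + k, where phi = (1 + sqrt(5))/2 is the golden ratio.
phi = (1 + sqrt(5))/2 = 1.618034
phi^2 = phi + 1 = 2.618034
k = 60
k * phi^2 = 60 * 2.618034 = 157.082039
b_60 = floor(k * phi^2) = 157 (check: a_60 + k = 97 + 60 = 157)

157


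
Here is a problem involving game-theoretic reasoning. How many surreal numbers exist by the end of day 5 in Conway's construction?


Day 0: {|} = 0 is born. Count = 1.
Day n: the number of surreal numbers born by day n is 2^(n+1) - 1.
By day 0: 2^1 - 1 = 1
By day 1: 2^2 - 1 = 3
By day 2: 2^3 - 1 = 7
By day 3: 2^4 - 1 = 15
By day 4: 2^5 - 1 = 31
By day 5: 2^6 - 1 = 63
By day 5: 63 surreal numbers.

63


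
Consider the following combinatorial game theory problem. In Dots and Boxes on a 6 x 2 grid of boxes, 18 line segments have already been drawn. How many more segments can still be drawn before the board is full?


Grid: 6 x 2 boxes, i.e. 7 rows and 3 columns of dots.
Horizontal edges: (rows + 1) * cols = 7 * 2 = 14
Vertical edges: rows * (cols + 1) = 6 * 3 = 18
Total edges: 14 + 18 = 32
Edges drawn: 18
Remaining: 32 - 18 = 14

14


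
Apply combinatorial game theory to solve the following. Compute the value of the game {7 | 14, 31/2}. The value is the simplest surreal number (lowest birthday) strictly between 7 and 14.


Left options: {7}, max = 7
Right options: {14, 31/2}, min = 14
All options are numbers and max(Left) < min(Right), so by the simplicity theorem the value is the simplest (earliest-born) number strictly between 7 and 14.
Integers 8 through 13 all lie strictly between 7 and 14.
Among integers, the simplest (lowest birthday = smallest |n|; 0 is born on day 0, +-n on day n) is 8.
No non-integer in the interval can be simpler: if x is a non-integer in the interval, then floor(x) or ceil(x) also lies in the interval (the interval contains an integer), and both are proper prefixes of x's sign expansion, i.e. born earlier. So the game value is 8.
Game value = 8

8


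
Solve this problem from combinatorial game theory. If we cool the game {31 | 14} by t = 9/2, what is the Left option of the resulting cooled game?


Original game: {31 | 14} (a switch {a | b} with a > b).
Cooling by t (for t below the temperature (a - b)/2 = 17/2) taxes each move by t: {a | b} cooled by t is {a - t | b + t}.
Cooling amount: t = 9/2
Cooled Left option: 31 - 9/2 = 53/2
Cooled Right option: 14 + 9/2 = 37/2
Cooled game: {53/2 | 37/2}
Left option = 53/2

53/2


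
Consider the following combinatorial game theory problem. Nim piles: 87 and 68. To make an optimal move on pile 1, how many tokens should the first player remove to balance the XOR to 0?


Piles: 87 and 68
Current XOR: 87 XOR 68 = 19 (non-zero, so this is an N-position).
To make the XOR zero, we need to find a move that balances the piles.
For pile 1 (size 87): target = 87 XOR 19 = 68
We reduce pile 1 from 87 to 68.
Tokens removed: 87 - 68 = 19
Verification: 68 XOR 68 = 0

19


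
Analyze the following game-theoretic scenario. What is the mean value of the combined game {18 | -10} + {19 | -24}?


G1 = {18 | -10}, G2 = {19 | -24}
Each is a switch {a | b} with numbers a > b; its mean value is (a + b)/2, and mean value is additive over game sums: m(G1 + G2) = m(G1) + m(G2).
Mean of G1 = (18 + (-10))/2 = 8/2 = 4
Mean of G2 = (19 + (-24))/2 = -5/2 = -5/2
Mean of G1 + G2 = 4 + -5/2 = 3/2

3/2


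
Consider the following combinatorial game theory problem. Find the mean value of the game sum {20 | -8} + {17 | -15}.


G1 = {20 | -8}, G2 = {17 | -15}
Each is a switch {a | b} with numbers a > b; its mean value is (a + b)/2, and mean value is additive over game sums: m(G1 + G2) = m(G1) + m(G2).
Mean of G1 = (20 + (-8))/2 = 12/2 = 6
Mean of G2 = (17 + (-15))/2 = 2/2 = 1
Mean of G1 + G2 = 6 + 1 = 7

7


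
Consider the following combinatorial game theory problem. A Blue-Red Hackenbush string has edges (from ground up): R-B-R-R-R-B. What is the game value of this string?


Edges (from ground): R-B-R-R-R-B
By Berlekamp's sign-expansion rule, a Blue-Red Hackenbush stalk has the value of the surreal number whose sign sequence is the edge sequence with B -> + and R -> -.
Sign sequence: -+---+
Trace the sign expansion in the surreal number tree, starting from 0:
Edge 1: R (sign -) -> bounds (-inf, 0), value = -1
Edge 2: B (sign +) -> bounds (-1, 0), value = -1/2
Edge 3: R (sign -) -> bounds (-1, -1/2), value = -3/4
Edge 4: R (sign -) -> bounds (-1, -3/4), value = -7/8
Edge 5: R (sign -) -> bounds (-1, -7/8), value = -15/16
Edge 6: B (sign +) -> bounds (-15/16, -7/8), value = -29/32
Game value = -29/32

-29/32


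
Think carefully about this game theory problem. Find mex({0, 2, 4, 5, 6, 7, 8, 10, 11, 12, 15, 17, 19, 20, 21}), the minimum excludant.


Set = {0, 2, 4, 5, 6, 7, 8, 10, 11, 12, 15, 17, 19, 20, 21}
0 is in the set.
1 is NOT in the set. This is the mex.
mex = 1

1


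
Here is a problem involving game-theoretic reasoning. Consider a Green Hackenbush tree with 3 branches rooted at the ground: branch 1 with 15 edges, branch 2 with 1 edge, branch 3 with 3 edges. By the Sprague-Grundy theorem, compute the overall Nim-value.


The tree has 3 branches from the ground vertex.
In Green Hackenbush, the Nim-value of a simple path of length k is k.
Branch 1: length 15, Nim-value = 15
Branch 2: length 1, Nim-value = 1
Branch 3: length 3, Nim-value = 3
Total Nim-value = XOR of all branch values:
0 XOR 15 = 15
15 XOR 1 = 14
14 XOR 3 = 13
Nim-value of the tree = 13

13


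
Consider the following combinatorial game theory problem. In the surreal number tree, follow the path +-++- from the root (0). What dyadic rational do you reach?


Sign expansion: +-++-
Rule: track bounds (lo, hi), initially (-inf, +inf). On '+', the current value becomes lo and we move to the simplest number in (value, hi): value + 1 if hi = +inf, otherwise the midpoint (value + hi)/2. On '-', the current value becomes hi and we move to value - 1 if lo = -inf, otherwise the midpoint (lo + value)/2.
Start at 0.
Step 1: sign = +, move right. Bounds: (0, +inf). Value = 1
Step 2: sign = -, move left. Bounds: (0, 1). Value = 1/2
Step 3: sign = +, move right. Bounds: (1/2, 1). Value = 3/4
Step 4: sign = +, move right. Bounds: (3/4, 1). Value = 7/8
Step 5: sign = -, move left. Bounds: (3/4, 7/8). Value = 13/16
The surreal number with sign expansion +-++- is 13/16.

13/16


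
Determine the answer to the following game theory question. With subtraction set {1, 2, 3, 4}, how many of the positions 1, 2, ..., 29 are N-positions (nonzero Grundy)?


Subtraction set S = {1, 2, 3, 4}, so G(n) = n mod 5.
G(n) = 0 when n is a multiple of 5.
Multiples of 5 in [1, 29]: 5
N-positions (nonzero Grundy) = 29 - 5 = 24

24


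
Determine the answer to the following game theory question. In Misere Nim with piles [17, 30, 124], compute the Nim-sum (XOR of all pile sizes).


We need the XOR (exclusive or) of all pile sizes.
After XOR-ing pile 1 (size 17): 0 XOR 17 = 17
After XOR-ing pile 2 (size 30): 17 XOR 30 = 15
After XOR-ing pile 3 (size 124): 15 XOR 124 = 115
The Nim-value of this position is 115.

115


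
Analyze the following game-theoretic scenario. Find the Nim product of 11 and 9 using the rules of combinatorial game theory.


Nim multiplication is bilinear over XOR: (u XOR v) * w = (u*w) XOR (v*w).
So we split each operand into its bit components and XOR the pairwise Nim products.
11 = 1 + 2 + 8 (as XOR of powers of 2).
9 = 1 + 8 (as XOR of powers of 2).
Using the standard Nim-product table on single bits:
  2*2 = 3,   2*4 = 8,   2*8 = 12,
  4*4 = 6,   4*8 = 11,  8*8 = 13,
and  1*x = x (identity), k*l = l*k (commutative).
Pairwise Nim products:
  1 * 1 = 1
  1 * 8 = 8
  2 * 1 = 2
  2 * 8 = 12
  8 * 1 = 8
  8 * 8 = 13
XOR them: 1 XOR 8 XOR 2 XOR 12 XOR 8 XOR 13 = 2.
Result: 11 * 9 = 2 (in Nim).

2


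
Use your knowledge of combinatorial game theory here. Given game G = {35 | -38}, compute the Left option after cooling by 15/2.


Original game: {35 | -38} (a switch {a | b} with a > b).
Cooling by t (for t below the temperature (a - b)/2 = 73/2) taxes each move by t: {a | b} cooled by t is {a - t | b + t}.
Cooling amount: t = 15/2
Cooled Left option: 35 - 15/2 = 55/2
Cooled Right option: -38 + 15/2 = -61/2
Cooled game: {55/2 | -61/2}
Left option = 55/2

55/2


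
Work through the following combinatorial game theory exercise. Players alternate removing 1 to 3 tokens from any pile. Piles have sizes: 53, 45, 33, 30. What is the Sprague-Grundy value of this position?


Subtraction set: {1, 2, 3}
For this subtraction set, G(n) = n mod 4 (period = max + 1 = 4).
Pile 1 (size 53): G(53) = 53 mod 4 = 1
Pile 2 (size 45): G(45) = 45 mod 4 = 1
Pile 3 (size 33): G(33) = 33 mod 4 = 1
Pile 4 (size 30): G(30) = 30 mod 4 = 2
Total Grundy value = XOR of all: 1 XOR 1 XOR 1 XOR 2 = 3

3


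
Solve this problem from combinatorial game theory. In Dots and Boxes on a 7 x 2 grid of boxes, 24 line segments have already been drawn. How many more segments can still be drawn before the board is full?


Grid: 7 x 2 boxes, i.e. 8 rows and 3 columns of dots.
Horizontal edges: (rows + 1) * cols = 8 * 2 = 16
Vertical edges: rows * (cols + 1) = 7 * 3 = 21
Total edges: 16 + 21 = 37
Edges drawn: 24
Remaining: 37 - 24 = 13

13


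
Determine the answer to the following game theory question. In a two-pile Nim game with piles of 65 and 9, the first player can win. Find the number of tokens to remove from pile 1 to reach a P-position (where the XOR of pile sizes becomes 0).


Piles: 65 and 9
Current XOR: 65 XOR 9 = 72 (non-zero, so this is an N-position).
To make the XOR zero, we need to find a move that balances the piles.
For pile 1 (size 65): target = 65 XOR 72 = 9
We reduce pile 1 from 65 to 9.
Tokens removed: 65 - 9 = 56
Verification: 9 XOR 9 = 0

56


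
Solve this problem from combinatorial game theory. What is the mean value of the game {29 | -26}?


Game = {29 | -26}, a switch {a | b} with numbers a > b.
Its thermograph has left wall a - t and right wall b + t, which meet at t = (a - b)/2, where both equal (a + b)/2. So the mast (mean value) is at (a + b)/2.
Mean = (29 + (-26))/2 = 3/2 = 3/2

3/2


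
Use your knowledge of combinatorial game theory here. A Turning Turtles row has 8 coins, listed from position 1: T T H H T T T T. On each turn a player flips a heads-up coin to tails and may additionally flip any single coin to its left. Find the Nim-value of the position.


Coins: T T H H T T T T
Key fact: a single head at position k behaves exactly like a Nim heap of size k (turning it to T and optionally flipping a coin at j < k corresponds to moving the heap from k to j, or to 0), and heads combine as a disjunctive sum (two heads at the same place would cancel, matching j XOR j = 0). So the Nim-value is the XOR of the 1-indexed positions of the heads.
Face-up positions (1-indexed): [3, 4]
XOR 0 with 3: 0 XOR 3 = 3
XOR 3 with 4: 3 XOR 4 = 7
Nim-value = 7

7


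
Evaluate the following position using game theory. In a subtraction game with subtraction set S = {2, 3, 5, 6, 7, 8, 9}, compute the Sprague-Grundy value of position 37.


The subtraction set is S = {2, 3, 5, 6, 7, 8, 9}.
G(k) = mex{ G(k - s) : s in S, s <= k }. We compute iteratively: G(0) = 0.
G(1) = mex({}) = 0
G(2) = mex({0}) = 1
G(3) = mex({0}) = 1
G(4) = mex({0, 1}) = 2
G(5) = mex({0, 1}) = 2
G(6) = mex({0, 1, 2}) = 3
G(7) = mex({0, 1, 2}) = 3
G(8) = mex({0, 1, 2, 3}) = 4
G(9) = mex({0, 1, 2, 3}) = 4
G(10) = mex({0, 1, 2, 3, 4}) = 5
G(11) = mex({1, 2, 3, 4}) = 0
G(12) = mex({1, 2, 3, 4, 5}) = 0
G(13) = mex({0, 2, 3, 4, 5}) = 1
G(14) = mex({0, 2, 3, 4}) = 1
G(15) = mex({0, 1, 3, 4, 5}) = 2
G(16) = mex({0, 1, 3, 4, 5}) = 2
G(17) = mex({0, 1, 2, 4, 5}) = 3
G(18) = mex({0, 1, 2, 4, 5}) = 3
G(19) = mex({0, 1, 2, 3, 5}) = 4
Observe that G(11)..G(19) = 0, 0, 1, 1, 2, 2, 3, 3, 4 repeats G(0)..G(8) = 0, 0, 1, 1, 2, 2, 3, 3, 4.
For k >= max(S) = 9, G(k) is determined by the previous 9 values G(k-9)..G(k-1); a window of 9 consecutive values has recurred shifted by 11, so by induction G(k + 11) = G(k) for all k >= 0: the sequence is periodic from the start with period 11.
One period: G(0..10) = 0, 0, 1, 1, 2, 2, 3, 3, 4, 4, 5.
37 mod 11 = 4, so G(37) = G(4) = 2.

2


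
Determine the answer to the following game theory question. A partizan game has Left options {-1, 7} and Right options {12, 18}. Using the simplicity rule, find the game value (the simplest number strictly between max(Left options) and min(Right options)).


Left options: {-1, 7}, max = 7
Right options: {12, 18}, min = 12
All options are numbers and max(Left) < min(Right), so by the simplicity theorem the value is the simplest (earliest-born) number strictly between 7 and 12.
Integers 8 through 11 all lie strictly between 7 and 12.
Among integers, the simplest (lowest birthday = smallest |n|; 0 is born on day 0, +-n on day n) is 8.
No non-integer in the interval can be simpler: if x is a non-integer in the interval, then floor(x) or ceil(x) also lies in the interval (the interval contains an integer), and both are proper prefixes of x's sign expansion, i.e. born earlier. So the game value is 8.
Game value = 8

8


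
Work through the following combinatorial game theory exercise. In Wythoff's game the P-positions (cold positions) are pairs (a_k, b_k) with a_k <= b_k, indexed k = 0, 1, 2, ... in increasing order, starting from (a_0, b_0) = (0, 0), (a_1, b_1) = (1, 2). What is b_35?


By Wythoff's theorem, a_k = floor(k * phi) and b_k = floor(k * phi^2) = a_k + k, where phi = (1 + sqrt(5))/2 is the golden ratio.
phi = (1 + sqrt(5))/2 = 1.618034
phi^2 = phi + 1 = 2.618034
k = 35
k * phi^2 = 35 * 2.618034 = 91.631190
b_35 = floor(k * phi^2) = 91 (check: a_35 + k = 56 + 35 = 91)

91


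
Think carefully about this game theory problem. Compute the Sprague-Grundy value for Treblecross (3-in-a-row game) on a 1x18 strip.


Treblecross: place X on empty cells; 3-in-a-row wins.
Playing within two cells of an existing X lets the opponent win at once, so sensible play treats the cells i-2..i+2 around each X as dead. The player left with no safe cell loses, so this is a normal-play take-away game on strips of safe cells.
Placing X at cell i (0-indexed) of a strip of k safe cells leaves independent strips of sizes max(0, i-2) and max(0, k-i-3). Hence G(k) = mex{ G(max(0,i-2)) XOR G(max(0,k-i-3)) : 0 <= i < k }, with G(0) = 0.
G(1): splits (0,0):0^0=0 -> mex({0}) = 1
G(2): splits (0,0):0^0=0 -> mex({0}) = 1
G(3): splits (0,0):0^0=0 -> mex({0}) = 1
G(4): splits (0,1):0^1=1 (0,0):0^0=0 -> mex({0, 1}) = 2
G(5): splits (0,2):0^1=1 (0,1):0^1=1 (0,0):0^0=0 -> mex({0, 1}) = 2
G(6) = mex({1}) = 0
G(7) = mex({0, 1, 2}) = 3
G(8) = mex({0, 1, 2}) = 3
G(9) = mex({0, 2}) = 1
G(10) = mex({0, 2, 3}) = 1
G(11) = mex({0, 3}) = 1
G(12) = mex({1, 3}) = 0
G(13) = mex({0, 1, 2, 3}) = 4
G(14) = mex({0, 1, 2}) = 3
G(15) = mex({0, 1, 2}) = 3
G(16) = mex({0, 1, 2, 4}) = 3
G(17) = mex({0, 1, 3, 4}) = 2
G(18) = mex({0, 1, 3, 4}) = 2
Therefore G(18) = 2.

2


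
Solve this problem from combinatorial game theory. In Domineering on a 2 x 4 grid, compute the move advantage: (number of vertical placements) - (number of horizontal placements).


Board is 2 x 4 (rows x cols).
Left (vertical) placements: (rows-1) * cols = 1 * 4 = 4
Right (horizontal) placements: rows * (cols-1) = 2 * 3 = 6
Advantage = Left - Right = 4 - 6 = -2

-2


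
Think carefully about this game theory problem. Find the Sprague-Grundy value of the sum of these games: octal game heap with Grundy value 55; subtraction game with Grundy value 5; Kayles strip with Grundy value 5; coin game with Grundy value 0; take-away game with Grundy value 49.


By the Sprague-Grundy theorem, the Grundy value of a sum of games is the XOR of individual Grundy values.
octal game heap: Grundy value = 55. Running XOR: 0 XOR 55 = 55
subtraction game: Grundy value = 5. Running XOR: 55 XOR 5 = 50
Kayles strip: Grundy value = 5. Running XOR: 50 XOR 5 = 55
coin game: Grundy value = 0. Running XOR: 55 XOR 0 = 55
take-away game: Grundy value = 49. Running XOR: 55 XOR 49 = 6
The combined Grundy value is 6.

6


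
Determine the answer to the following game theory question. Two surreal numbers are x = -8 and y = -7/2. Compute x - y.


x = -8, y = -7/2
Converting to common denominator: 2
x = -16/2, y = -7/2
x - y = -8 - -7/2 = -9/2

-9/2


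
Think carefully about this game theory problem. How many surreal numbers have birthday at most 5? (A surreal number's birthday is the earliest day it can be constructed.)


Day 0: {|} = 0 is born. Count = 1.
Day n: the number of surreal numbers born by day n is 2^(n+1) - 1.
By day 0: 2^1 - 1 = 1
By day 1: 2^2 - 1 = 3
By day 2: 2^3 - 1 = 7
By day 3: 2^4 - 1 = 15
By day 4: 2^5 - 1 = 31
By day 5: 2^6 - 1 = 63
By day 5: 63 surreal numbers.

63


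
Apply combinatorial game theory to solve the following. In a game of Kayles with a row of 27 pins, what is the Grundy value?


Kayles: a move removes 1 or 2 adjacent pins from a contiguous row.
Removing pins from a row of k leaves two independent rows (a, b) with a + b = k - 1 (one pin) or a + b = k - 2 (two pins); an end removal gives a = 0.
By Sprague-Grundy, G(k) = mex{ G(a) XOR G(b) } over all these splits. G(0) = 0.
G(1): splits (0,0):0^0=0 -> mex({0}) = 1
G(2): splits (0,1):0^1=1 (0,0):0^0=0 -> mex({0, 1}) = 2
G(3): splits (0,2):0^2=2 (1,1):1^1=0 (0,1):0^1=1 -> mex({0, 1, 2}) = 3
G(4): splits (0,3):0^3=3 (1,2):1^2=3 (0,2):0^2=2 (1,1):1^1=0 -> mex({0, 2, 3}) = 1
G(5): splits (0,4):0^1=1 (1,3):1^3=2 (2,2):2^2=0 (0,3):0^3=3 (1,2):1^2=3 -> mex({0, 1, 2, 3}) = 4
G(6) = mex({0, 1, 2, 4}) = 3
G(7) = mex({0, 1, 3, 4, 5}) = 2
G(8) = mex({0, 2, 3, 5, 6}) = 1
G(9) = mex({0, 1, 2, 3, 6, 7}) = 4
G(10) = mex({0, 1, 3, 4, 5, 7}) = 2
G(11) = mex({0, 1, 2, 3, 4, 5}) = 6
G(12) = mex({0, 1, 2, 3, 5, 6, 7}) = 4
G(13) = mex({0, 2, 3, 4, 6, 7}) = 1
G(14) = mex({0, 1, 4, 5, 6, 7}) = 2
G(15) = mex({0, 1, 2, 3, 4, 5, 6}) = 7
G(16) = mex({0, 2, 3, 5, 6, 7}) = 1
G(17) = mex({0, 1, 2, 3, 5, 6, 7}) = 4
G(18) = mex({0, 1, 2, 4, 5, 6}) = 3
G(19) = mex({0, 1, 3, 4, 5, 7}) = 2
G(20) = mex({0, 2, 3, 4, 5, 6, 7}) = 1
G(21) = mex({0, 1, 2, 3, 5, 6, 7}) = 4
G(22) = mex({0, 1, 2, 3, 4, 5, 7}) = 6
G(23) = mex({0, 1, 2, 3, 4, 5, 6}) = 7
G(24) = mex({0, 1, 2, 3, 5, 6, 7}) = 4
G(25) = mex({0, 2, 3, 4, 6, 7}) = 1
G(26) = mex({0, 1, 3, 4, 5, 6, 7}) = 2
G(27) = mex({0, 1, 2, 3, 4, 5, 6, 7}) = 8
Therefore G(27) = 8.

8


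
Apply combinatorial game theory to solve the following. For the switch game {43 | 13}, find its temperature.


The game is {43 | 13}, a switch {a | b} with numbers a > b.
Cooling {a | b} by t gives {a - t | b + t}, which stops being hot when a - t = b + t, i.e. at t = (a - b)/2. So the temperature of a switch is (a - b)/2.
Temperature = (Left option - Right option) / 2
= (43 - (13)) / 2
= 30 / 2
= 15

15


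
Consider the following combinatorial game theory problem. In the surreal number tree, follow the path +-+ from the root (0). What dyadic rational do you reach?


Sign expansion: +-+
Rule: track bounds (lo, hi), initially (-inf, +inf). On '+', the current value becomes lo and we move to the simplest number in (value, hi): value + 1 if hi = +inf, otherwise the midpoint (value + hi)/2. On '-', the current value becomes hi and we move to value - 1 if lo = -inf, otherwise the midpoint (lo + value)/2.
Start at 0.
Step 1: sign = +, move right. Bounds: (0, +inf). Value = 1
Step 2: sign = -, move left. Bounds: (0, 1). Value = 1/2
Step 3: sign = +, move right. Bounds: (1/2, 1). Value = 3/4
The surreal number with sign expansion +-+ is 3/4.

3/4


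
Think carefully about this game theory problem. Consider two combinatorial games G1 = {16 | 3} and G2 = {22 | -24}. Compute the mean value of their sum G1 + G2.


G1 = {16 | 3}, G2 = {22 | -24}
Each is a switch {a | b} with numbers a > b; its mean value is (a + b)/2, and mean value is additive over game sums: m(G1 + G2) = m(G1) + m(G2).
Mean of G1 = (16 + (3))/2 = 19/2 = 19/2
Mean of G2 = (22 + (-24))/2 = -2/2 = -1
Mean of G1 + G2 = 19/2 + -1 = 17/2

17/2


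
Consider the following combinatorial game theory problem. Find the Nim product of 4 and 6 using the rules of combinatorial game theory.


Nim multiplication is bilinear over XOR: (u XOR v) * w = (u*w) XOR (v*w).
So we split each operand into its bit components and XOR the pairwise Nim products.
4 = 4 (as XOR of powers of 2).
6 = 2 + 4 (as XOR of powers of 2).
Using the standard Nim-product table on single bits:
  2*2 = 3,   2*4 = 8,   2*8 = 12,
  4*4 = 6,   4*8 = 11,  8*8 = 13,
and  1*x = x (identity), k*l = l*k (commutative).
Pairwise Nim products:
  4 * 2 = 8
  4 * 4 = 6
XOR them: 8 XOR 6 = 14.
Result: 4 * 6 = 14 (in Nim).

14


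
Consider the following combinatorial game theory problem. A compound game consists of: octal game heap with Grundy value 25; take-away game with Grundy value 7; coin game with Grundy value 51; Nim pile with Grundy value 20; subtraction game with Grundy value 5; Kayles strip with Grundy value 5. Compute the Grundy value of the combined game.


By the Sprague-Grundy theorem, the Grundy value of a sum of games is the XOR of individual Grundy values.
octal game heap: Grundy value = 25. Running XOR: 0 XOR 25 = 25
take-away game: Grundy value = 7. Running XOR: 25 XOR 7 = 30
coin game: Grundy value = 51. Running XOR: 30 XOR 51 = 45
Nim pile: Grundy value = 20. Running XOR: 45 XOR 20 = 57
subtraction game: Grundy value = 5. Running XOR: 57 XOR 5 = 60
Kayles strip: Grundy value = 5. Running XOR: 60 XOR 5 = 57
The combined Grundy value is 57.

57


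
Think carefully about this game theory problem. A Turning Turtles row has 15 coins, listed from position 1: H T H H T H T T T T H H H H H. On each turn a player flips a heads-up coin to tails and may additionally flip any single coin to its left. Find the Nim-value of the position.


Coins: H T H H T H T T T T H H H H H
Key fact: a single head at position k behaves exactly like a Nim heap of size k (turning it to T and optionally flipping a coin at j < k corresponds to moving the heap from k to j, or to 0), and heads combine as a disjunctive sum (two heads at the same place would cancel, matching j XOR j = 0). So the Nim-value is the XOR of the 1-indexed positions of the heads.
Face-up positions (1-indexed): [1, 3, 4, 6, 11, 12, 13, 14, 15]
XOR 0 with 1: 0 XOR 1 = 1
XOR 1 with 3: 1 XOR 3 = 2
XOR 2 with 4: 2 XOR 4 = 6
XOR 6 with 6: 6 XOR 6 = 0
XOR 0 with 11: 0 XOR 11 = 11
XOR 11 with 12: 11 XOR 12 = 7
XOR 7 with 13: 7 XOR 13 = 10
XOR 10 with 14: 10 XOR 14 = 4
XOR 4 with 15: 4 XOR 15 = 11
Nim-value = 11

11
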